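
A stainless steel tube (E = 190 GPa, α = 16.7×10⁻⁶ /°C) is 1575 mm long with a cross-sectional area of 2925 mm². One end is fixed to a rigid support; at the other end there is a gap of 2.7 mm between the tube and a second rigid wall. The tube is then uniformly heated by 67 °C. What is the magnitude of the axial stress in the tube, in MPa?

Free thermal elongation = αΔT L = 16.7×10⁻⁶ × 67 × 1575 = 1.762 mm.
This is smaller than the 2.7 mm clearance, so the tube expands freely without reaching the stop — the stress is zero.

σ ≈ 0 MPa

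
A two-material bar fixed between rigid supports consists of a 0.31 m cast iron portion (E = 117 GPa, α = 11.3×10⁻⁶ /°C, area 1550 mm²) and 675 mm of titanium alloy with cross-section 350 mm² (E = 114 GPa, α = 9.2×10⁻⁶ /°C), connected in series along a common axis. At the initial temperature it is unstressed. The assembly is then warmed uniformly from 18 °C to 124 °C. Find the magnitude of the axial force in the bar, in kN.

P ≈ 55.3 kN (compressive)

With the walls removed the bar would change length by δ_free = Σ αᵢΔT Lᵢ = 11.3×10⁻⁶×106×310 + 9.2×10⁻⁶×106×675 = 1.03 mm.
The rigid supports impose zero overall length change; the single axial force P common to all segments must satisfy P Σ Lᵢ/(AᵢEᵢ) = δ_free.
The series flexibility is Σ Lᵢ/(AᵢEᵢ) = 310/(1550×117×10³) + 675/(350×114×10³) = 1.863×10⁻⁵ mm/N.
P = 1.03 / 1.863×10⁻⁵ = 55270 N = 55.27 kN, compressive.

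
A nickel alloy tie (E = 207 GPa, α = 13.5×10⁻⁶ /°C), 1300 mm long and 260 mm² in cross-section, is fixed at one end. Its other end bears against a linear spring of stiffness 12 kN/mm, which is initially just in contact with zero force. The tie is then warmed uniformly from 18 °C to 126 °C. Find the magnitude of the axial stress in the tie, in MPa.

Free thermal expansion: δ_free = αΔT L = 13.5×10⁻⁶ × 108 × 1300 = 1.895 mm.
Let P be the compressive force at the spring. The tie shortens elastically by PL/(AE) and the spring compresses by P/k; together these equal δ_free.
P [ L/(AE) + 1/k ] = δ_free → P [ 1300/(260×207×10³) + 1/(12×10³) ] = 1.895.
P = 1.895 / 0.0001075 = 17630 N.
σ = P/A = 17630/260 = 67.82 MPa.

σ ≈ 67.8 MPa (compressive)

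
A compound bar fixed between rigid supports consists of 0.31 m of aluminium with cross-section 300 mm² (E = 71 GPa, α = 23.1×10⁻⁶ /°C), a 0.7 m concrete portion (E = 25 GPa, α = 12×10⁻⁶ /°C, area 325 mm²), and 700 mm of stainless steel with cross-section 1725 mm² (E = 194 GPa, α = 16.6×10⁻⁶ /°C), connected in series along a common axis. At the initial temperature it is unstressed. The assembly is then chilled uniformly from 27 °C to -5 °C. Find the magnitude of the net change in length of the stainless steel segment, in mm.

|ΔL| ≈ 0.354 mm

Free thermal contraction of the whole bar: Σ αᵢΔT Lᵢ = 23.1×10⁻⁶×32×310 + 12×10⁻⁶×32×700 + 16.6×10⁻⁶×32×700 = 0.8698 mm.
The rigid supports impose zero overall length change; the single axial force P common to all segments must satisfy P Σ Lᵢ/(AᵢEᵢ) = δ_free.
The series flexibility is Σ Lᵢ/(AᵢEᵢ) = 310/(300×71×10³) + 700/(325×25×10³) + 700/(1725×194×10³) = 0.0001028 mm/N.
So P = 0.8698 / 0.0001028 = 8.461 kN, tensile.
For the stainless steel segment, free thermal change = 16.6×10⁻⁶×32×700 = 0.3718 mm and elastic change from P = 8461×700/(1725×194×10³) = 0.0177 mm; these oppose, so the net change is 0.354 mm (segment shortens).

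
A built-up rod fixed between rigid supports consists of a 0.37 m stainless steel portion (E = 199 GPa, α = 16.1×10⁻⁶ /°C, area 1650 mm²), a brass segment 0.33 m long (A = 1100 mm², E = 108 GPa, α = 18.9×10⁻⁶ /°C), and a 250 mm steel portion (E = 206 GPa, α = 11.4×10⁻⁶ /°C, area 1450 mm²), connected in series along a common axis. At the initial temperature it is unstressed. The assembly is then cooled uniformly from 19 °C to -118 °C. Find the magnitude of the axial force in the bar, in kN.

With the walls removed the bar would change length by δ_free = Σ αᵢΔT Lᵢ = 16.1×10⁻⁶×137×370 + 18.9×10⁻⁶×137×330 + 11.4×10⁻⁶×137×250 = 2.061 mm.
Since the ends are fixed, an axial force P builds up, equal in every segment, with P · Σ Lᵢ/(AᵢEᵢ) = δ_free.
The series flexibility is Σ Lᵢ/(AᵢEᵢ) = 370/(1650×199×10³) + 330/(1100×108×10³) + 250/(1450×206×10³) = 4.742×10⁻⁶ mm/N.
P = 2.061 / 4.742×10⁻⁶ = 434700 N = 434.7 kN, tensile.

P ≈ 435 kN (tensile)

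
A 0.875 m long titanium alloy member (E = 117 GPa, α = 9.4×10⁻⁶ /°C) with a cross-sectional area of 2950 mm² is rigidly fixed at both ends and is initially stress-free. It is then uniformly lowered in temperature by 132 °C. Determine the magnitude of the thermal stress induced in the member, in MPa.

σ ≈ 145 MPa (tensile)

Because both ends are immovable the net strain is zero, and the suppressed thermal strain is αΔT = 9.4×10⁻⁶ × 132 = 1240.8×10⁻⁶.
σ = EαΔT = 117×10³ × 9.4×10⁻⁶ × 132 = 145.2 MPa (tensile; the member is trying to contract).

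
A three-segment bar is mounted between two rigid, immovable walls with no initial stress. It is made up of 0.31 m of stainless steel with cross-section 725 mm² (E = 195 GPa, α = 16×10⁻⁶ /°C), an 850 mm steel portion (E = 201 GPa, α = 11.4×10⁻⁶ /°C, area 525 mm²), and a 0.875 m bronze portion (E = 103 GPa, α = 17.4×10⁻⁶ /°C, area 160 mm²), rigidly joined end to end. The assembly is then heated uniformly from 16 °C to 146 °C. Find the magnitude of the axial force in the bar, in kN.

P ≈ 61.3 kN (compressive)

If the supports were absent, the total length change would be Σ αᵢΔT Lᵢ = 16×10⁻⁶×130×310 + 11.4×10⁻⁶×130×850 + 17.4×10⁻⁶×130×875 = 3.884 mm.
The rigid supports impose zero overall length change; the single axial force P common to all segments must satisfy P Σ Lᵢ/(AᵢEᵢ) = δ_free.
The series flexibility is Σ Lᵢ/(AᵢEᵢ) = 310/(725×195×10³) + 850/(525×201×10³) + 875/(160×103×10³) = 6.334×10⁻⁵ mm/N.
So P = 3.884 / 6.334×10⁻⁵ = 61.31 kN, compressive.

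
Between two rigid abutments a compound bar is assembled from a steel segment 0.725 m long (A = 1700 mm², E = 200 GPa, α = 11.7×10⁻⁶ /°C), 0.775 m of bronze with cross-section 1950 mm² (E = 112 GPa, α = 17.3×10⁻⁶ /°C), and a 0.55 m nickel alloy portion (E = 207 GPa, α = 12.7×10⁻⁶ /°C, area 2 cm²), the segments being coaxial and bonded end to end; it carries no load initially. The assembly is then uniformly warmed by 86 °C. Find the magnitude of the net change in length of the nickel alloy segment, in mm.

Free thermal expansion of the whole bar: Σ αᵢΔT Lᵢ = 11.7×10⁻⁶×86×725 + 17.3×10⁻⁶×86×775 + 12.7×10⁻⁶×86×550 = 2.483 mm.
The rigid supports impose zero overall length change; the single axial force P common to all segments must satisfy P Σ Lᵢ/(AᵢEᵢ) = δ_free.
Σ Lᵢ/(AᵢEᵢ) = 725/(1700×200×10³) + 775/(1950×112×10³) + 550/(200×207×10³) = 1.897×10⁻⁵ mm/N.
Hence P = δ_free / Σ(L/AE) = 2.483/1.897×10⁻⁵ = 130.9 kN (compressive).
For the nickel alloy segment, free thermal change = 12.7×10⁻⁶×86×550 = 0.6007 mm and elastic change from P = 130900×550/(200×207×10³) = 1.739 mm; these oppose, so the net change is 1.14 mm (segment shortens).

|ΔL| ≈ 1.14 mm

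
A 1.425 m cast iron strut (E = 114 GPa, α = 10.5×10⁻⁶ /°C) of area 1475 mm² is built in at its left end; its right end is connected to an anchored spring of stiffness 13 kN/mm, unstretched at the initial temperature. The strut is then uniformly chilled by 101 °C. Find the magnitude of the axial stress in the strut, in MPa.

σ ≈ 12 MPa (tensile)

If the spring were absent the strut would shorten by αΔT L = 10.5×10⁻⁶ × 101 × 1425 = 1.511 mm.
Let P be the tensile force in the spring. The strut extends elastically by PL/(AE) and the spring stretches by P/k; together these equal δ_free.
P [ L/(AE) + 1/k ] = δ_free → P [ 1425/(1475×114×10³) + 1/(13×10³) ] = 1.511.
P = 1.511 / 8.54×10⁻⁵ = 17700 N.
σ = P/A = 17700/1475 = 12 MPa.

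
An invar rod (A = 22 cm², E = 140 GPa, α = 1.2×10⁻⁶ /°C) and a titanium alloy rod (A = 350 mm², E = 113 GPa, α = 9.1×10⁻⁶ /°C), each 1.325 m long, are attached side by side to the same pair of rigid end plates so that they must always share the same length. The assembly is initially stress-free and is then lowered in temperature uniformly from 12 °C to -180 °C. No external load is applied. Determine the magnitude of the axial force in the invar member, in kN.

The titanium alloy has the larger α, so on cooling it would change length more than the invar if both were free. The rigid plates force a common final length, so the titanium alloy is put into tension and the invar into compression, with equal and opposite forces P (no external load).
Setting the final lengths equal and cancelling L: (α₁ − α₂)ΔT = P/(A₁E₁) + P/(A₂E₂).
|α₁ − α₂|·ΔT = 7.9×10⁻⁶ × 192 = 0.001517.
1/(A₁E₁) + 1/(A₂E₂) = 1/(2200×140×10³) + 1/(350×113×10³) = 2.853×10⁻⁸ N⁻¹.
So P = 0.001517 / 2.853×10⁻⁸ = 53.16 kN.

P ≈ 53.2 kN (compressive in the invar)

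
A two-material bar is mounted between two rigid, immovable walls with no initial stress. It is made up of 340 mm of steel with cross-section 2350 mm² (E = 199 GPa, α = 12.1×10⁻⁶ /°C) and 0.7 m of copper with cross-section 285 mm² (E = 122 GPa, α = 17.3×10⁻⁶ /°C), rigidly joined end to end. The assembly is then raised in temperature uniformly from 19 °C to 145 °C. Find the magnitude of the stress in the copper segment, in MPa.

With the walls removed the bar would change length by δ_free = Σ αᵢΔT Lᵢ = 12.1×10⁻⁶×126×340 + 17.3×10⁻⁶×126×700 = 2.044 mm.
Since the ends are fixed, an axial force P builds up, equal in every segment, with P · Σ Lᵢ/(AᵢEᵢ) = δ_free.
The series flexibility is Σ Lᵢ/(AᵢEᵢ) = 340/(2350×199×10³) + 700/(285×122×10³) = 2.086×10⁻⁵ mm/N.
Hence P = δ_free / Σ(L/AE) = 2.044/2.086×10⁻⁵ = 98 kN (compressive).
σ_{copper} = P / A = 98000 / 285 = 343.9 MPa.

σ ≈ 344 MPa (compressive)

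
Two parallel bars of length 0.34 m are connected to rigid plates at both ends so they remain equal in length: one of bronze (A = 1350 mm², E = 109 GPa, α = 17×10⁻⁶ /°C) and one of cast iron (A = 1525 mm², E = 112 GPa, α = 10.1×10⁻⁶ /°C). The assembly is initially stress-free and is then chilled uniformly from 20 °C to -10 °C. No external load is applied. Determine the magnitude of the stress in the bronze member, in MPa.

Equilibrium of a rigid end plate with no external load gives equal and opposite internal forces ±P in the two members. Since α_{bronze} > α_{cast iron}, cooling drives the bronze into tension and the cast iron into compression.
Setting the final lengths equal and cancelling L: (α₁ − α₂)ΔT = P/(A₁E₁) + P/(A₂E₂).
|α₁ − α₂|·ΔT = 6.9×10⁻⁶ × 30 = 0.000207.
1/(A₁E₁) + 1/(A₂E₂) = 1/(1350×109×10³) + 1/(1525×112×10³) = 1.265×10⁻⁸ N⁻¹.
P = 0.000207 / 1.265×10⁻⁸ = 16360 N = 16.36 kN.
σ_{bronze} = P/A₁ = 16360/1350 = 12.12 MPa, tensile.

σ ≈ 12.1 MPa (tensile)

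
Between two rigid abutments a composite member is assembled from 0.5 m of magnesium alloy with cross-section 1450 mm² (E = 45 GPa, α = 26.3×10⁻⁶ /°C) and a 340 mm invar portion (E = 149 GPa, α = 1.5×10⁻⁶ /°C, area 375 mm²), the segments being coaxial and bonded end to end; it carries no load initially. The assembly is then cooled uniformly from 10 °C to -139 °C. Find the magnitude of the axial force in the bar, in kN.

Free thermal contraction of the whole bar: Σ αᵢΔT Lᵢ = 26.3×10⁻⁶×149×500 + 1.5×10⁻⁶×149×340 = 2.035 mm.
The walls prevent any net length change, so an axial force P (same in every segment) develops. Compatibility: P · Σ Lᵢ/(AᵢEᵢ) = δ_free.
The series flexibility is Σ Lᵢ/(AᵢEᵢ) = 500/(1450×45×10³) + 340/(375×149×10³) = 1.375×10⁻⁵ mm/N.
P = 2.035 / 1.375×10⁻⁵ = 148000 N = 148 kN, tensile.

P ≈ 148 kN (tensile)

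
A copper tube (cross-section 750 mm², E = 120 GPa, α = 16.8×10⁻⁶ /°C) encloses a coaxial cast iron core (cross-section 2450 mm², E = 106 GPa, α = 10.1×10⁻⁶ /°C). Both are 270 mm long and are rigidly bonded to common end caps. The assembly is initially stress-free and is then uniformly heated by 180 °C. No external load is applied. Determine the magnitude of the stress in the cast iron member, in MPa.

Both members must finish at the same length. With the larger α, the copper tends to over-expand; the plates restrain it, putting the copper in compression and the cast iron in tension. With no external load the two internal forces are equal and opposite, magnitude P.
Equating the net (thermal + elastic) strains gives |α₁ − α₂|·ΔT = P·[1/(A₁E₁) + 1/(A₂E₂)].
|α₁ − α₂|·ΔT = 6.7×10⁻⁶ × 180 = 0.001206.
1/(A₁E₁) + 1/(A₂E₂) = 1/(750×120×10³) + 1/(2450×106×10³) = 1.496×10⁻⁸ N⁻¹.
So P = 0.001206 / 1.496×10⁻⁸ = 80.61 kN.
σ_{cast iron} = P/A₂ = 80610/2450 = 32.9 MPa, tensile.

σ ≈ 32.9 MPa (tensile)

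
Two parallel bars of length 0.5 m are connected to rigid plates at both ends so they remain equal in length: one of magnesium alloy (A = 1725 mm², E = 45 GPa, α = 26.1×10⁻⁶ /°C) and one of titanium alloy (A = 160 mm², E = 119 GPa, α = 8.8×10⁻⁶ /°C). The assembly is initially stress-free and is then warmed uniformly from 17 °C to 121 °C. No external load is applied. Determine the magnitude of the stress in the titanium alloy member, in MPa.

Both members must finish at the same length. With the larger α, the magnesium alloy tends to over-expand; the plates restrain it, putting the magnesium alloy in compression and the titanium alloy in tension. With no external load the two internal forces are equal and opposite, magnitude P.
Compatibility of the two members (thermal + elastic change equal): (α₁ − α₂)ΔT = P·[1/(A₁E₁) + 1/(A₂E₂)].
|α₁ − α₂|·ΔT = 17.3×10⁻⁶ × 104 = 0.001799.
1/(A₁E₁) + 1/(A₂E₂) = 1/(1725×45×10³) + 1/(160×119×10³) = 6.54×10⁻⁸ N⁻¹.
So P = 0.001799 / 6.54×10⁻⁸ = 27.51 kN.
σ_{titanium alloy} = P/A₂ = 27510/160 = 171.9 MPa, tensile.

σ ≈ 172 MPa (tensile)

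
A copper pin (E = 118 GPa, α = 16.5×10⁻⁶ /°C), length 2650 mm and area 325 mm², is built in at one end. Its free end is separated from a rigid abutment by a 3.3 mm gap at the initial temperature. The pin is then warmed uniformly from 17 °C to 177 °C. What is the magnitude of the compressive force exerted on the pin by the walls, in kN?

If the wall were absent the pin would grow by αΔT L = 16.5×10⁻⁶ × 160 × 2650 = 6.996 mm.
This exceeds the 3.3 mm gap, so the wall pushes back. The portion of expansion that must be recovered elastically is δ_free − gap = 6.996 − 3.3 = 3.696 mm.
So σ = E(δ_free − g)/L = 118×10³ × 3.696/2650 = 164.6 MPa.
Force on the wall = σA = 164.6 × 325 mm² = 53.49 kN.

P ≈ 53.5 kN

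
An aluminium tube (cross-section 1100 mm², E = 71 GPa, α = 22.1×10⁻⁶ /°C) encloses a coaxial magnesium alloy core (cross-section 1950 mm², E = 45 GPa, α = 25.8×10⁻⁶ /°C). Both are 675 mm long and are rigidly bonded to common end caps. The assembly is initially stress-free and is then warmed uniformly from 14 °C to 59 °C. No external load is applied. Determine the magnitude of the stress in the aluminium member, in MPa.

σ ≈ 6.25 MPa (tensile)

Both members must finish at the same length. With the larger α, the magnesium alloy tends to over-expand; the plates restrain it, putting the magnesium alloy in compression and the aluminium in tension. With no external load the two internal forces are equal and opposite, magnitude P.
Compatibility of the two members (thermal + elastic change equal): (α₁ − α₂)ΔT = P·[1/(A₁E₁) + 1/(A₂E₂)].
|α₁ − α₂|·ΔT = 3.7×10⁻⁶ × 45 = 0.0001665.
1/(A₁E₁) + 1/(A₂E₂) = 1/(1100×71×10³) + 1/(1950×45×10³) = 2.42×10⁻⁸ N⁻¹.
So P = 0.0001665 / 2.42×10⁻⁸ = 6.88 kN.
σ_{aluminium} = P/A₁ = 6880/1100 = 6.255 MPa, tensile.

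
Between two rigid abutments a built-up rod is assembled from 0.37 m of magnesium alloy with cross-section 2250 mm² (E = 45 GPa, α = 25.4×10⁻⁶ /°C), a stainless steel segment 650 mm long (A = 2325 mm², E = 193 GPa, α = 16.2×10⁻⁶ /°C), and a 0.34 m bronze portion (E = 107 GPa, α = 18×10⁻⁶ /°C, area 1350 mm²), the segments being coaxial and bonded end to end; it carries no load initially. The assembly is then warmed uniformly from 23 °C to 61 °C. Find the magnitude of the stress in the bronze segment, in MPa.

With the walls removed the bar would change length by δ_free = Σ αᵢΔT Lᵢ = 25.4×10⁻⁶×38×370 + 16.2×10⁻⁶×38×650 + 18×10⁻⁶×38×340 = 0.9898 mm.
The walls prevent any net length change, so an axial force P (same in every segment) develops. Compatibility: P · Σ Lᵢ/(AᵢEᵢ) = δ_free.
Σ Lᵢ/(AᵢEᵢ) = 370/(2250×45×10³) + 650/(2325×193×10³) + 340/(1350×107×10³) = 7.457×10⁻⁶ mm/N.
So P = 0.9898 / 7.457×10⁻⁶ = 132.7 kN, compressive.
σ_{bronze} = P / A = 132700 / 1350 = 98.33 MPa.

σ ≈ 98.3 MPa (compressive)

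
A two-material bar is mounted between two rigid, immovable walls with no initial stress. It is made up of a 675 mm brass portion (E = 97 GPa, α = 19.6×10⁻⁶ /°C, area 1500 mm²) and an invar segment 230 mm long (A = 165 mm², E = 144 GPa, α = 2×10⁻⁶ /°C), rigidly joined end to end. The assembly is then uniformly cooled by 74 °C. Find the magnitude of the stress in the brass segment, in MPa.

With the walls removed the bar would change length by δ_free = Σ αᵢΔT Lᵢ = 19.6×10⁻⁶×74×675 + 2×10⁻⁶×74×230 = 1.013 mm.
The walls prevent any net length change, so an axial force P (same in every segment) develops. Compatibility: P · Σ Lᵢ/(AᵢEᵢ) = δ_free.
The series flexibility is Σ Lᵢ/(AᵢEᵢ) = 675/(1500×97×10³) + 230/(165×144×10³) = 1.432×10⁻⁵ mm/N.
So P = 1.013 / 1.432×10⁻⁵ = 70.75 kN, tensile.
σ_{brass} = P / A = 70750 / 1500 = 47.17 MPa.

σ ≈ 47.2 MPa (tensile)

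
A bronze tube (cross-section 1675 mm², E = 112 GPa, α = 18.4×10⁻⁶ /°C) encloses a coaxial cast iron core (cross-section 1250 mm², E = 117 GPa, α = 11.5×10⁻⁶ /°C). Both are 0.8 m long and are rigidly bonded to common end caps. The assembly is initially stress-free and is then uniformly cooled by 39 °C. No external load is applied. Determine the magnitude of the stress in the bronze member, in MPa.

σ ≈ 13.2 MPa (tensile)

Both members must finish at the same length. With the larger α, the bronze tends to over-contract; the plates restrain it, putting the bronze in tension and the cast iron in compression. With no external load the two internal forces are equal and opposite, magnitude P.
Equating the net (thermal + elastic) strains gives |α₁ − α₂|·ΔT = P·[1/(A₁E₁) + 1/(A₂E₂)].
|α₁ − α₂|·ΔT = 6.9×10⁻⁶ × 39 = 0.0002691.
1/(A₁E₁) + 1/(A₂E₂) = 1/(1675×112×10³) + 1/(1250×117×10³) = 1.217×10⁻⁸ N⁻¹.
P = 0.0002691 / 1.217×10⁻⁸ = 22120 N = 22.12 kN.
σ_{bronze} = P/A₁ = 22120/1675 = 13.2 MPa, tensile.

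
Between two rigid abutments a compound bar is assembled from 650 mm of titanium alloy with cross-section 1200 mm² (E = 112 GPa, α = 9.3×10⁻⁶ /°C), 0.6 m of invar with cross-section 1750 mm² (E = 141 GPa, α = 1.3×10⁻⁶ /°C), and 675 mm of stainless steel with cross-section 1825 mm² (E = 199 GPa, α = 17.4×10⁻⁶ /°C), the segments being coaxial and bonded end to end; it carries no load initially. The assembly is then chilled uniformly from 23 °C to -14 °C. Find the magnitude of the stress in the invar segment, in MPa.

With the walls removed the bar would change length by δ_free = Σ αᵢΔT Lᵢ = 9.3×10⁻⁶×37×650 + 1.3×10⁻⁶×37×600 + 17.4×10⁻⁶×37×675 = 0.6871 mm.
The walls prevent any net length change, so an axial force P (same in every segment) develops. Compatibility: P · Σ Lᵢ/(AᵢEᵢ) = δ_free.
Σ Lᵢ/(AᵢEᵢ) = 650/(1200×112×10³) + 600/(1750×141×10³) + 675/(1825×199×10³) = 9.127×10⁻⁶ mm/N.
P = 0.6871 / 9.127×10⁻⁶ = 75280 N = 75.28 kN, tensile.
σ_{invar} = P / A = 75280 / 1750 = 43.02 MPa.

σ ≈ 43 MPa (tensile)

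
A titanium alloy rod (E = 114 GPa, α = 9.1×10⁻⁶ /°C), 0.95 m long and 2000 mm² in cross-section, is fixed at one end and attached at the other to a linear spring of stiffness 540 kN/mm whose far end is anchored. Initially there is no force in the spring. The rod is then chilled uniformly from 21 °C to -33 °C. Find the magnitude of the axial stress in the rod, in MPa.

σ ≈ 38.8 MPa (tensile)

If the spring were absent the rod would shorten by αΔT L = 9.1×10⁻⁶ × 54 × 950 = 0.4668 mm.
Let P be the tensile force in the spring. The rod extends elastically by PL/(AE) and the spring stretches by P/k; together these equal δ_free.
P [ L/(AE) + 1/k ] = δ_free → P [ 950/(2000×114×10³) + 1/(540×10³) ] = 0.4668.
P = 0.4668 / 6.019×10⁻⁶ = 77570 N.
σ = P/A = 77570/2000 = 38.78 MPa.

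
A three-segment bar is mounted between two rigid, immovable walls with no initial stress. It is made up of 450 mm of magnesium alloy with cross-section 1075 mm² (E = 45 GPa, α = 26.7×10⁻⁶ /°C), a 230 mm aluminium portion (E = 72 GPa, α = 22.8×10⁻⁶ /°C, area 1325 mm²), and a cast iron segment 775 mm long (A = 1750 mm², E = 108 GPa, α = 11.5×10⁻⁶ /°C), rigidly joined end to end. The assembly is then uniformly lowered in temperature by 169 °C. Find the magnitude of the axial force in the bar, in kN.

P ≈ 280 kN (tensile)

Free thermal contraction of the whole bar: Σ αᵢΔT Lᵢ = 26.7×10⁻⁶×169×450 + 22.8×10⁻⁶×169×230 + 11.5×10⁻⁶×169×775 = 4.423 mm.
The rigid supports impose zero overall length change; the single axial force P common to all segments must satisfy P Σ Lᵢ/(AᵢEᵢ) = δ_free.
Σ Lᵢ/(AᵢEᵢ) = 450/(1075×45×10³) + 230/(1325×72×10³) + 775/(1750×108×10³) = 1.581×10⁻⁵ mm/N.
Hence P = δ_free / Σ(L/AE) = 4.423/1.581×10⁻⁵ = 279.7 kN (tensile).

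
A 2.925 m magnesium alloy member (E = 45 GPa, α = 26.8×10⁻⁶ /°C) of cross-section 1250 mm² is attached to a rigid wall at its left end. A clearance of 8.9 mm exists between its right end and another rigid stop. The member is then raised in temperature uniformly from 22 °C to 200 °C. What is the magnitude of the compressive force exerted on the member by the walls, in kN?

P ≈ 97.2 kN

If the wall were absent the member would grow by αΔT L = 26.8×10⁻⁶ × 178 × 2925 = 13.95 mm.
The gap closes (δ_free > 8.9 mm) and the wall then resists a further 13.95 − 8.9 = 5.053 mm of expansion.
That suppressed elongation corresponds to σ = E·Δ/L = 45×10³ × 5.053/2925 = 77.74 MPa.
P = σA = 77.74 × 1250 = 97.18 kN.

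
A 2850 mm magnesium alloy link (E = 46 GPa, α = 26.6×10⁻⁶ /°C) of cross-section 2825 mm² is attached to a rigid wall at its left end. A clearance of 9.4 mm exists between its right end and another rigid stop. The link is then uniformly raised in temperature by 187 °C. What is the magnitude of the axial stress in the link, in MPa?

If the wall were absent the link would grow by αΔT L = 26.6×10⁻⁶ × 187 × 2850 = 14.18 mm.
After closing the 9.4 mm clearance, 14.18 − 9.4 = 4.776 mm of expansion remains to be suppressed by the wall.
That suppressed elongation corresponds to σ = E·Δ/L = 46×10³ × 4.776/2850 = 77.09 MPa.

σ ≈ 77.1 MPa (compressive)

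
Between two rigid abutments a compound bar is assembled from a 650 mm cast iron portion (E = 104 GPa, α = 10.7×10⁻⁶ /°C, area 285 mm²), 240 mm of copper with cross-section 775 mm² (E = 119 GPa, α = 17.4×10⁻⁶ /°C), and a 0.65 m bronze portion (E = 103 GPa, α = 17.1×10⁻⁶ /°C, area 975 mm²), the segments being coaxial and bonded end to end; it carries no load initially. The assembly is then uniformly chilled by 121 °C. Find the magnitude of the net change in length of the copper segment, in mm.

With the walls removed the bar would change length by δ_free = Σ αᵢΔT Lᵢ = 10.7×10⁻⁶×121×650 + 17.4×10⁻⁶×121×240 + 17.1×10⁻⁶×121×650 = 2.692 mm.
The walls prevent any net length change, so an axial force P (same in every segment) develops. Compatibility: P · Σ Lᵢ/(AᵢEᵢ) = δ_free.
Σ Lᵢ/(AᵢEᵢ) = 650/(285×104×10³) + 240/(775×119×10³) + 650/(975×103×10³) = 3.1×10⁻⁵ mm/N.
P = 2.692 / 3.1×10⁻⁵ = 86820 N = 86.82 kN, tensile.
For the copper segment, free thermal change = 17.4×10⁻⁶×121×240 = 0.5053 mm and elastic change from P = 86820×240/(775×119×10³) = 0.2259 mm; these oppose, so the net change is 0.279 mm (segment shortens).

|ΔL| ≈ 0.279 mm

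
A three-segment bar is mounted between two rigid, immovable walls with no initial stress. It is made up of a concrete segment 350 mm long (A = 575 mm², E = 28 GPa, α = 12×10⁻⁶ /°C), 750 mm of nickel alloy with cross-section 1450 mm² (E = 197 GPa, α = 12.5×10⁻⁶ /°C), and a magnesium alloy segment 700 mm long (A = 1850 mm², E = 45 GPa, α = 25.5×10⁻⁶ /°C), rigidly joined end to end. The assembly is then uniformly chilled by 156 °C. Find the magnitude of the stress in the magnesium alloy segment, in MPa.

With the walls removed the bar would change length by δ_free = Σ αᵢΔT Lᵢ = 12×10⁻⁶×156×350 + 12.5×10⁻⁶×156×750 + 25.5×10⁻⁶×156×700 = 4.902 mm.
The walls prevent any net length change, so an axial force P (same in every segment) develops. Compatibility: P · Σ Lᵢ/(AᵢEᵢ) = δ_free.
Σ Lᵢ/(AᵢEᵢ) = 350/(575×28×10³) + 750/(1450×197×10³) + 700/(1850×45×10³) = 3.277×10⁻⁵ mm/N.
So P = 4.902 / 3.277×10⁻⁵ = 149.6 kN, tensile.
σ_{magnesium alloy} = P / A = 149600 / 1850 = 80.86 MPa.

σ ≈ 80.9 MPa (tensile)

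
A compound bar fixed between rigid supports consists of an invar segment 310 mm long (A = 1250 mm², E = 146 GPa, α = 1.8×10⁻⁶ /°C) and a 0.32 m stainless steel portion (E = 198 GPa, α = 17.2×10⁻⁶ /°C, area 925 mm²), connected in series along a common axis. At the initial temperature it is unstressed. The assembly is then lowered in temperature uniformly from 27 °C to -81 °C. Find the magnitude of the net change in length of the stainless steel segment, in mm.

|ΔL| ≈ 0.262 mm

If the supports were absent, the total length change would be Σ αᵢΔT Lᵢ = 1.8×10⁻⁶×108×310 + 17.2×10⁻⁶×108×320 = 0.6547 mm.
Since the ends are fixed, an axial force P builds up, equal in every segment, with P · Σ Lᵢ/(AᵢEᵢ) = δ_free.
Σ Lᵢ/(AᵢEᵢ) = 310/(1250×146×10³) + 320/(925×198×10³) = 3.446×10⁻⁶ mm/N.
So P = 0.6547 / 3.446×10⁻⁶ = 190 kN, tensile.
For the stainless steel segment, free thermal change = 17.2×10⁻⁶×108×320 = 0.5944 mm and elastic change from P = 190000×320/(925×198×10³) = 0.332 mm; these oppose, so the net change is 0.262 mm (segment shortens).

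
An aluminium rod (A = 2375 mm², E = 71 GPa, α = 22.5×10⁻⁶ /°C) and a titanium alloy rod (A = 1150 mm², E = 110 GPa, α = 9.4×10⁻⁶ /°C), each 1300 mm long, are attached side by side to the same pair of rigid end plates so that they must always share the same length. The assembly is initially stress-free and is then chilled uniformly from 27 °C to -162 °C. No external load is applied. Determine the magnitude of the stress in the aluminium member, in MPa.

Both members must finish at the same length. With the larger α, the aluminium tends to over-contract; the plates restrain it, putting the aluminium in tension and the titanium alloy in compression. With no external load the two internal forces are equal and opposite, magnitude P.
Compatibility of the two members (thermal + elastic change equal): (α₁ − α₂)ΔT = P·[1/(A₁E₁) + 1/(A₂E₂)].
|α₁ − α₂|·ΔT = 13.1×10⁻⁶ × 189 = 0.002476.
1/(A₁E₁) + 1/(A₂E₂) = 1/(2375×71×10³) + 1/(1150×110×10³) = 1.384×10⁻⁸ N⁻¹.
So P = 0.002476 / 1.384×10⁻⁸ = 179 kN.
σ_{aluminium} = P/A₁ = 179000/2375 = 75.35 MPa, tensile.

σ ≈ 75.3 MPa (tensile)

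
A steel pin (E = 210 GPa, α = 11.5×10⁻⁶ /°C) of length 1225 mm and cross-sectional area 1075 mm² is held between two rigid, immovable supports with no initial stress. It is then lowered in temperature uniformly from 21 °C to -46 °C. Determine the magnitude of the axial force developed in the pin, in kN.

P ≈ 174 kN (tensile)

With zero net strain, σ = E·αΔT = 210 GPa × 11.5×10⁻⁶ × 67 = 161.8 MPa.
P = AEαΔT = 1075 × 210×10³ × 11.5×10⁻⁶ × 67 = 173.9 kN (tensile).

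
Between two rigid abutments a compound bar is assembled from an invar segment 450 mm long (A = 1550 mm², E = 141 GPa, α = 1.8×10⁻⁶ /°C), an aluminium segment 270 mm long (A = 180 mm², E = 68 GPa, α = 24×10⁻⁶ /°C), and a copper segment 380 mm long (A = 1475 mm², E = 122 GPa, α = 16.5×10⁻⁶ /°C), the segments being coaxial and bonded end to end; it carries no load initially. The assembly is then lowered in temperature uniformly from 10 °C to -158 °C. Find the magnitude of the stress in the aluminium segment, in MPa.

σ ≈ 483 MPa (tensile)

With the walls removed the bar would change length by δ_free = Σ αᵢΔT Lᵢ = 1.8×10⁻⁶×168×450 + 24×10⁻⁶×168×270 + 16.5×10⁻⁶×168×380 = 2.278 mm.
The walls prevent any net length change, so an axial force P (same in every segment) develops. Compatibility: P · Σ Lᵢ/(AᵢEᵢ) = δ_free.
Σ Lᵢ/(AᵢEᵢ) = 450/(1550×141×10³) + 270/(180×68×10³) + 380/(1475×122×10³) = 2.623×10⁻⁵ mm/N.
So P = 2.278 / 2.623×10⁻⁵ = 86.85 kN, tensile.
σ_{aluminium} = P / A = 86850 / 180 = 482.5 MPa.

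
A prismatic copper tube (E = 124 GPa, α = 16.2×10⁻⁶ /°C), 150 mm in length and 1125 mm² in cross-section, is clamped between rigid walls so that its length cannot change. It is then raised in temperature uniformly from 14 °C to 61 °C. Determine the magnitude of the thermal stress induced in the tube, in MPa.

Because both ends are immovable the net strain is zero, and the suppressed thermal strain is αΔT = 16.2×10⁻⁶ × 47 = 761.4×10⁻⁶.
σ = EαΔT = 124×10³ × 16.2×10⁻⁶ × 47 = 94.41 MPa (compressive; the tube is trying to expand).

σ ≈ 94.4 MPa (compressive)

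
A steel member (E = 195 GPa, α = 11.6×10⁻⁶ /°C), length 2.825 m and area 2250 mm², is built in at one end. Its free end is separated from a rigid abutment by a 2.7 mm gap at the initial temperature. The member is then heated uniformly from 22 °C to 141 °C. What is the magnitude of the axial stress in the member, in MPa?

If the wall were absent the member would grow by αΔT L = 11.6×10⁻⁶ × 119 × 2825 = 3.9 mm.
After closing the 2.7 mm clearance, 3.9 − 2.7 = 1.2 mm of expansion remains to be suppressed by the wall.
That suppressed elongation corresponds to σ = E·Δ/L = 195×10³ × 1.2/2825 = 82.81 MPa.

σ ≈ 82.8 MPa (compressive)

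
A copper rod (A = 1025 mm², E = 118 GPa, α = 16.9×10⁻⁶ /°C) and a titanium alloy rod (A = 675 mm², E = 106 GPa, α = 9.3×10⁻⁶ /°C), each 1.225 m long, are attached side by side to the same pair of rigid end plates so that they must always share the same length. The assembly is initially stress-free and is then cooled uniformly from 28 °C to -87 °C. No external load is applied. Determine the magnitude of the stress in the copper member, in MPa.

Both members must finish at the same length. With the larger α, the copper tends to over-contract; the plates restrain it, putting the copper in tension and the titanium alloy in compression. With no external load the two internal forces are equal and opposite, magnitude P.
Setting the final lengths equal and cancelling L: (α₁ − α₂)ΔT = P/(A₁E₁) + P/(A₂E₂).
|α₁ − α₂|·ΔT = 7.6×10⁻⁶ × 115 = 0.000874.
1/(A₁E₁) + 1/(A₂E₂) = 1/(1025×118×10³) + 1/(675×106×10³) = 2.224×10⁻⁸ N⁻¹.
P = 0.000874 / 2.224×10⁻⁸ = 39290 N = 39.29 kN.
σ_{copper} = P/A₁ = 39290/1025 = 38.33 MPa, tensile.

σ ≈ 38.3 MPa (tensile)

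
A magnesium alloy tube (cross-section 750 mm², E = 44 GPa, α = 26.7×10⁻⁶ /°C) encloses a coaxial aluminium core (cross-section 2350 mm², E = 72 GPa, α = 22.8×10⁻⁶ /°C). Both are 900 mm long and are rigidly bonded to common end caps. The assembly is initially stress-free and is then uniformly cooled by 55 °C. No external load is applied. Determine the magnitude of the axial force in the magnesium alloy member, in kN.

P ≈ 5.92 kN (tensile in the magnesium alloy)

Both members must finish at the same length. With the larger α, the magnesium alloy tends to over-contract; the plates restrain it, putting the magnesium alloy in tension and the aluminium in compression. With no external load the two internal forces are equal and opposite, magnitude P.
Setting the final lengths equal and cancelling L: (α₁ − α₂)ΔT = P/(A₁E₁) + P/(A₂E₂).
|α₁ − α₂|·ΔT = 3.9×10⁻⁶ × 55 = 0.0002145.
1/(A₁E₁) + 1/(A₂E₂) = 1/(750×44×10³) + 1/(2350×72×10³) = 3.621×10⁻⁸ N⁻¹.
So P = 0.0002145 / 3.621×10⁻⁸ = 5.923 kN.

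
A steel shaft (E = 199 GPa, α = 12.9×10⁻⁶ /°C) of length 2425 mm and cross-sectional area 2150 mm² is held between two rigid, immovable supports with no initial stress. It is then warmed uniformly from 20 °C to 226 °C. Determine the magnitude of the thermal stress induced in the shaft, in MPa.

σ ≈ 529 MPa (compressive)

The supports are rigid, so the total axial strain is zero. The restrained thermal strain is ε = αΔT = 12.9×10⁻⁶ × 206 = 2657.4×10⁻⁶.
The stress required to suppress this strain is σ = Eε = 199×10³ × 2657.4×10⁻⁶ = 528.8 MPa, compressive since the shaft is trying to expand.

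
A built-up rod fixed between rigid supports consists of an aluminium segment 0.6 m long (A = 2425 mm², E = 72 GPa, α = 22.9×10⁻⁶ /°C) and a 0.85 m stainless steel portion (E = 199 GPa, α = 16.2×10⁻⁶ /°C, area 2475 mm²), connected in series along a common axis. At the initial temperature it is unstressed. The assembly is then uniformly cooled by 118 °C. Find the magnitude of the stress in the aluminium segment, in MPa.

Free thermal contraction of the whole bar: Σ αᵢΔT Lᵢ = 22.9×10⁻⁶×118×600 + 16.2×10⁻⁶×118×850 = 3.246 mm.
The walls prevent any net length change, so an axial force P (same in every segment) develops. Compatibility: P · Σ Lᵢ/(AᵢEᵢ) = δ_free.
The series flexibility is Σ Lᵢ/(AᵢEᵢ) = 600/(2425×72×10³) + 850/(2475×199×10³) = 5.162×10⁻⁶ mm/N.
P = 3.246 / 5.162×10⁻⁶ = 628800 N = 628.8 kN, tensile.
σ_{aluminium} = P / A = 628800 / 2425 = 259.3 MPa.

σ ≈ 259 MPa (tensile)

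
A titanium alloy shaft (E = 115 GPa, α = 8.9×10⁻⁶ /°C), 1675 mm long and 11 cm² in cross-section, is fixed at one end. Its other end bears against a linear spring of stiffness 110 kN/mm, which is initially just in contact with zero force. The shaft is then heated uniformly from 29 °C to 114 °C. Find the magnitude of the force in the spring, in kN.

P ≈ 56.7 kN

Free thermal expansion: δ_free = αΔT L = 8.9×10⁻⁶ × 85 × 1675 = 1.267 mm.
With a force P in the spring, the elastic change of the shaft is PL/(AE) and that of the spring is P/k; compatibility requires their sum to equal δ_free.
So P = δ_free / [L/(AE) + 1/k] = 1.267 / [ 1675/(1100×115×10³) + 1/(110×10³) ].
P = 1.267 / 2.233×10⁻⁵ = 56740 N.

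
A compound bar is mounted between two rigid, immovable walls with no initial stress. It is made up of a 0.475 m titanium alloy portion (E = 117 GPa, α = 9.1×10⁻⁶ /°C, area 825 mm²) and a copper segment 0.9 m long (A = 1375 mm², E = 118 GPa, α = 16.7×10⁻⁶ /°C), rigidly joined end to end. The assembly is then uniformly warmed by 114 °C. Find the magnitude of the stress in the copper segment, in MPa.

σ ≈ 153 MPa (compressive)

With the walls removed the bar would change length by δ_free = Σ αᵢΔT Lᵢ = 9.1×10⁻⁶×114×475 + 16.7×10⁻⁶×114×900 = 2.206 mm.
The walls prevent any net length change, so an axial force P (same in every segment) develops. Compatibility: P · Σ Lᵢ/(AᵢEᵢ) = δ_free.
The series flexibility is Σ Lᵢ/(AᵢEᵢ) = 475/(825×117×10³) + 900/(1375×118×10³) = 1.047×10⁻⁵ mm/N.
P = 2.206 / 1.047×10⁻⁵ = 210800 N = 210.8 kN, compressive.
σ_{copper} = P / A = 210800 / 1375 = 153.3 MPa.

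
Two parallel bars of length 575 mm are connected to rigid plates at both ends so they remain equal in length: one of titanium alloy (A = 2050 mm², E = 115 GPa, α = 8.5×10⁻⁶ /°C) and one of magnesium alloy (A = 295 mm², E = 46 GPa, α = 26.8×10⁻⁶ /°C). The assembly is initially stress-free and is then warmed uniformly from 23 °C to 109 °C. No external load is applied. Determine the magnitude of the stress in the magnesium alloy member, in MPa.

The magnesium alloy has the larger α, so on heating it would change length more than the titanium alloy if both were free. The rigid plates force a common final length, so the magnesium alloy is put into compression and the titanium alloy into tension, with equal and opposite forces P (no external load).
Equating the net (thermal + elastic) strains gives |α₁ − α₂|·ΔT = P·[1/(A₁E₁) + 1/(A₂E₂)].
|α₁ − α₂|·ΔT = 18.3×10⁻⁶ × 86 = 0.001574.
1/(A₁E₁) + 1/(A₂E₂) = 1/(2050×115×10³) + 1/(295×46×10³) = 7.793×10⁻⁸ N⁻¹.
P = 0.001574 / 7.793×10⁻⁸ = 20190 N = 20.19 kN.
σ_{magnesium alloy} = P/A₂ = 20190/295 = 68.45 MPa, compressive.

σ ≈ 68.5 MPa (compressive)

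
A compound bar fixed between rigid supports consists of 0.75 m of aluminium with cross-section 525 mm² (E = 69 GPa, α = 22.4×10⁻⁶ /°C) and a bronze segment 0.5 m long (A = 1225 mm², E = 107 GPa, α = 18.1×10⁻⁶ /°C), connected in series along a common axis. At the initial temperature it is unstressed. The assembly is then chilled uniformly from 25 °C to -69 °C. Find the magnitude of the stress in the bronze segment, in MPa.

σ ≈ 80.9 MPa (tensile)

With the walls removed the bar would change length by δ_free = Σ αᵢΔT Lᵢ = 22.4×10⁻⁶×94×750 + 18.1×10⁻⁶×94×500 = 2.43 mm.
Since the ends are fixed, an axial force P builds up, equal in every segment, with P · Σ Lᵢ/(AᵢEᵢ) = δ_free.
The series flexibility is Σ Lᵢ/(AᵢEᵢ) = 750/(525×69×10³) + 500/(1225×107×10³) = 2.452×10⁻⁵ mm/N.
Hence P = δ_free / Σ(L/AE) = 2.43/2.452×10⁻⁵ = 99.1 kN (tensile).
σ_{bronze} = P / A = 99100 / 1225 = 80.9 MPa.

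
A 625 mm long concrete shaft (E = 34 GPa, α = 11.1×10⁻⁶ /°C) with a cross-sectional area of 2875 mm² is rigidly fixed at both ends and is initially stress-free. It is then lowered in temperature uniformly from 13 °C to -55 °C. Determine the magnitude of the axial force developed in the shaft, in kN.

Full restraint means ε = 0, so the stress is σ = EαΔT = 34×10³ × 11.1×10⁻⁶ × 68 = 25.66 MPa.
Then P = σA = 25.66 × 2875 mm² = 73.78 kN, tensile.

P ≈ 73.8 kN (tensile)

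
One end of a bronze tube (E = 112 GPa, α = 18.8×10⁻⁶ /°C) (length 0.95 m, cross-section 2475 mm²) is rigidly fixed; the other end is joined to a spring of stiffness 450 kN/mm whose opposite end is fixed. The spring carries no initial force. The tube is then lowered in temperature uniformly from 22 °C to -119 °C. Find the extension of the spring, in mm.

δ ≈ 0.991 mm

Free thermal contraction: δ_free = αΔT L = 18.8×10⁻⁶ × 141 × 950 = 2.518 mm.
With a force P in the spring, the elastic change of the tube is PL/(AE) and that of the spring is P/k; compatibility requires their sum to equal δ_free.
P [ L/(AE) + 1/k ] = δ_free → P [ 950/(2475×112×10³) + 1/(450×10³) ] = 2.518.
P = 2.518 / 5.649×10⁻⁶ = 445800 N.
Spring extension = P/k = 445800/(450×10³) = 0.9906 mm.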